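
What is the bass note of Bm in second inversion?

F#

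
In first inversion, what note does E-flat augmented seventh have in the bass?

E-flat augmented seventh = E-flat–G–B–D-flat. First inversion → third in the bass = G.

G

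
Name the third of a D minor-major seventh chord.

F

D minor-major seventh is built on D; its 3rd is a minor 3rd above the root.
A third above D uses the letter F, and the minor 3rd above D is F.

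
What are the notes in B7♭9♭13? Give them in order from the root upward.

B7♭9♭13: dominant seventh flat nine flat thirteen on B.
root → B
3rd (major 3rd) → D#
5th (perfect 5th) → F#
7th (minor 7th) → A
9th (minor 9th) → C
13th (minor 13th) → G

B D# F# A C G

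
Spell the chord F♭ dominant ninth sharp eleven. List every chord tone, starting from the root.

F-flat A-flat C-flat E-double-flat G-flat B-flat

Root F-flat, quality dominant ninth sharp eleven:
root → F-flat
3rd (major 3rd) → A-flat
5th (perfect 5th) → C-flat
7th (minor 7th) → E-double-flat
9th (major 9th) → G-flat
11th (augmented 11th) → B-flat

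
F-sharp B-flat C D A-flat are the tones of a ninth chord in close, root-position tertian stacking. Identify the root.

B-flat

Stacking in thirds gives B-flat – D – F-sharp – A-flat – C, so B-flat is the root — B-flat dominant ninth sharp five.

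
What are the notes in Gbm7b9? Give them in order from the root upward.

Gbm7b9 is a minor seventh flat nine built on Gb.
Root: Gb
Minor 3rd (3rd): Bbb
Perfect 5th (5th): Db
Minor 7th (7th): Fb
Minor 9th (9th): Abb

Gb, Bbb, Db, Fb, Abb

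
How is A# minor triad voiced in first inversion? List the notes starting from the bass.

In root position, A# minor triad is A#–C#–E#.
First inversion puts the third (C#) in the bass.

C#  E#  A#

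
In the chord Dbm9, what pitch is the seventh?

Cb

Dbm9 is built on Db; its 7th is a minor 7th above the root.
A seventh above D uses the letter C, and the minor 7th above Db is Cb.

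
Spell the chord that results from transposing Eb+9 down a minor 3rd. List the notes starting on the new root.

C, E, G#, Bb, D

Eb down a minor 3rd → C. New chord: C dominant ninth sharp five.
root → C
3rd (major 3rd) → E
5th (augmented 5th) → G#
7th (minor 7th) → Bb
9th (major 9th) → D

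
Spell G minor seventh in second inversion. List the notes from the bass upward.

G minor seventh = G–Bb–D–F; second inversion → fifth (D) lowest.

D, F, G, Bb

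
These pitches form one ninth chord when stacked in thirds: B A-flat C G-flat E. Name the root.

A-flat

Arranged so that each adjacent pair is a third by letter name: A-flat – C – E – G-flat – B.
The bottom of that stack, A-flat, is the root (this is A-flat dominant seventh sharp nine sharp five).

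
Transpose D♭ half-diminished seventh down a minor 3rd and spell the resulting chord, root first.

A minor 3rd down from D-flat is B-flat, so the new chord is B-flat half-diminished seventh.
Root: B-flat
Minor 3rd (3rd): D-flat
Diminished 5th (5th): F-flat
Minor 7th (7th): A-flat

B-flat, D-flat, F-flat, A-flat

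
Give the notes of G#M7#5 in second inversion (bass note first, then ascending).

D## – F## – G# – B#

G#M7#5 = G#–B#–D##–F##; second inversion → fifth (D##) lowest.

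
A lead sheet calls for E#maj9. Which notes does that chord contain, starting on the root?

E#maj9 is a major ninth built on E#.
Root: E#
Major 3rd (3rd): G##
Perfect 5th (5th): B#
Major 7th (7th): D##
Major 9th (9th): F##

E#, G##, B#, D##, F##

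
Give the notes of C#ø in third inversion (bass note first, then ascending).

C#ø = C#–E–G–B; third inversion → seventh (B) lowest.

B, C#, E, G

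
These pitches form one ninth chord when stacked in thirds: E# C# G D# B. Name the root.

Stacking in thirds gives C# – E# – G – B – D#, so C# is the root — C# dominant ninth flat five.

C#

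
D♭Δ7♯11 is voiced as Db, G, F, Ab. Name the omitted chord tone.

C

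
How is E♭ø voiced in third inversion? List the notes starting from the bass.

Db Eb Gb Bbb

E♭ø = Eb–Gb–Bbb–Db; third inversion → seventh (Db) lowest.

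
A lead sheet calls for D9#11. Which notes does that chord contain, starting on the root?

D9#11 is a dominant ninth sharp eleven built on D.
D — root
F♯ — major 3rd
A — perfect 5th
C — minor 7th
E — major 9th
G♯ — augmented 11th

D F♯ A C E G♯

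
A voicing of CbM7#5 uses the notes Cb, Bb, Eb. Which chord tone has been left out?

CbM7#5 = Cb, Eb, G, Bb. The voicing lacks the 5th (augmented 5th), G.

G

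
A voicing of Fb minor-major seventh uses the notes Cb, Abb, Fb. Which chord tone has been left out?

Eb

The full Fb minor-major seventh chord is Fb, Abb, Cb, Eb.
Comparing with the voicing, the major 7th (7th) — Eb — is absent.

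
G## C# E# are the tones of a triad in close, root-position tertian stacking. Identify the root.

Stacking in thirds gives C# – E# – G##, so C# is the root — C# augmented triad.

C#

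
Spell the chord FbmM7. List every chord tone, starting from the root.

FbmM7 is a minor-major seventh built on Fb.
Fb — root
Abb — minor 3rd
Cb — perfect 5th
Eb — major 7th

Fb, Abb, Cb, Eb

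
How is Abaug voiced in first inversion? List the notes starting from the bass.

Abaug = Ab–C–E; first inversion → third (C) lowest.

C, E, Ab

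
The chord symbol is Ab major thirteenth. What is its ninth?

B-flat

Root of Ab major thirteenth = A-flat. The 9th is a major 9th: A-flat up a major 9th → B-flat.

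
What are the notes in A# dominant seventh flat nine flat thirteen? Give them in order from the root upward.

A# dominant seventh flat nine flat thirteen: dominant seventh flat nine flat thirteen on A-sharp.
A-sharp — root
C-double-sharp — major 3rd
E-sharp — perfect 5th
G-sharp — minor 7th
B — minor 9th
F-sharp — minor 13th

A-sharp C-double-sharp E-sharp G-sharp B F-sharp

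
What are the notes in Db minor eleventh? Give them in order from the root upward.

Root D-flat, quality minor eleventh:
root → D-flat
3rd (minor 3rd) → F-flat
5th (perfect 5th) → A-flat
7th (minor 7th) → C-flat
9th (major 9th) → E-flat
11th (perfect 11th) → G-flat

D-flat, F-flat, A-flat, C-flat, E-flat, G-flat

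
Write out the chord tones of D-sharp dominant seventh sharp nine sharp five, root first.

Root D#, quality dominant seventh sharp nine sharp five:
Root: D#
Major 3rd (3rd): F##
Augmented 5th (5th): A##
Minor 7th (7th): C#
Augmented 9th (9th): E##

D#, F##, A##, C#, E##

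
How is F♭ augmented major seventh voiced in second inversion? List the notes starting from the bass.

C E-flat F-flat A-flat

In root position, F♭ augmented major seventh is F-flat–A-flat–C–E-flat.
Second inversion puts the fifth (C) in the bass.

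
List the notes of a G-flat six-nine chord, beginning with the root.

G-flat six-nine: six-nine on G♭.
root → G♭
3rd (major 3rd) → B♭
5th (perfect 5th) → D♭
6th (major 6th) → E♭
9th (major 9th) → A♭

G♭  B♭  D♭  E♭  A♭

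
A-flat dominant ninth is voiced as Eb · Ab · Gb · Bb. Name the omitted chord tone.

C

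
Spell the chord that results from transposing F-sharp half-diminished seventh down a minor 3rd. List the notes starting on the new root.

D#, F#, A, C#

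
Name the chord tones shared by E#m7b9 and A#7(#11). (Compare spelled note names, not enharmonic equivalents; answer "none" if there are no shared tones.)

E♯, G♯

E#m7b9: E♯ G♯ B♯ D♯ F♯
A#7(#11): A♯ C𝄪 E♯ G♯ D𝄪
Common to both → E♯, G♯.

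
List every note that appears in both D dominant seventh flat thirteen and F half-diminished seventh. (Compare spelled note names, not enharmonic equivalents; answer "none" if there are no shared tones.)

none

D dominant seventh flat thirteen = D, F-sharp, A, C, B-flat.
F half-diminished seventh = F, A-flat, C-flat, E-flat.
Shared: none.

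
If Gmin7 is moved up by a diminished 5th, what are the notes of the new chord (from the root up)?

Db, Fb, Ab, Cb

G up a diminished 5th → Db. New chord: Db minor seventh.
Root: Db
Minor 3rd (3rd): Fb
Perfect 5th (5th): Ab
Minor 7th (7th): Cb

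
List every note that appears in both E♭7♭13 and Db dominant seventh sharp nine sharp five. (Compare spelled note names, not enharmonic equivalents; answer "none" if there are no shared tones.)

E♭7♭13 = Eb, G, Bb, Db, Cb.
Db dominant seventh sharp nine sharp five = Db, F, A, Cb, E.
Shared: Db, Cb.

Db, Cb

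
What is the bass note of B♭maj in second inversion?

F

B♭maj in root position is B♭–D–F.
Second inversion places the fifth in the bass, which is F.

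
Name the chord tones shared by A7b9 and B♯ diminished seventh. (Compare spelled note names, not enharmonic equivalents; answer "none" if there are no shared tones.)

A7b9: A C# E G Bb
B♯ diminished seventh: B# D# F# A
Common to both → A.

A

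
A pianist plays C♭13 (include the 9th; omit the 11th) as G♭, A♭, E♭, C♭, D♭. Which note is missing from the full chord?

B𝄫

C♭13 = C♭, E♭, G♭, B𝄫, D♭, A♭. The voicing lacks the 7th (minor 7th), B𝄫.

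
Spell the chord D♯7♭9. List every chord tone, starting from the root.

D♯ F𝄪 A♯ C♯ E

D♯7♭9: dominant seventh flat nine on D♯.
- root: D♯
- major 3rd: F𝄪
- perfect 5th: A♯
- minor 7th: C♯
- minor 9th: E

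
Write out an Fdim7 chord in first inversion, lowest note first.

A♭  C♭  E𝄫  F

Fdim7 = F–A♭–C♭–E𝄫; first inversion → third (A♭) lowest.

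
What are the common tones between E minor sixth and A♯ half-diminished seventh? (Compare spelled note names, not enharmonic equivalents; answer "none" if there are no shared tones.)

E minor sixth = E, G, B, C-sharp.
A♯ half-diminished seventh = A-sharp, C-sharp, E, G-sharp.
Shared: E, C-sharp.

E, C-sharp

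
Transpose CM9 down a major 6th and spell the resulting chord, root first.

Eb – G – Bb – D – F

Transposed root: C → Eb (major 6th down). So we spell Eb major ninth:
- root: Eb
- major 3rd: G
- perfect 5th: Bb
- major 7th: D
- major 9th: F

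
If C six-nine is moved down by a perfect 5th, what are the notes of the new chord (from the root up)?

F, A, C, D, G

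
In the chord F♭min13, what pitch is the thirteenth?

D♭

Root of F♭min13 = F♭. The 13th is a major 13th: F♭ up a major 13th → D♭.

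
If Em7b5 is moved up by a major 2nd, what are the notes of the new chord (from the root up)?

A major 2nd up from E is F#, so the new chord is F# half-diminished seventh.
- root: F#
- minor 3rd: A
- diminished 5th: C
- minor 7th: E

F#  A  C  E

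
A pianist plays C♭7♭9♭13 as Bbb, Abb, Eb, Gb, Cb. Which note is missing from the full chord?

Dbb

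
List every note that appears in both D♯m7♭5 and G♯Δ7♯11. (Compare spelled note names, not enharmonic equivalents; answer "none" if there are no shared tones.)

D#

D♯m7♭5: D# F# A C#
G♯Δ7♯11: G# B# D# F## C##
Common to both → D#.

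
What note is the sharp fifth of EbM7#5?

EbM7#5 is built on Eb; its 5th is an augmented 5th above the root.
A fifth above E uses the letter B, and the augmented 5th above Eb is B.

B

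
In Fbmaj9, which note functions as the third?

Root of Fbmaj9 = Fb. The 3rd is a major 3rd: Fb up a major 3rd → Ab.

Ab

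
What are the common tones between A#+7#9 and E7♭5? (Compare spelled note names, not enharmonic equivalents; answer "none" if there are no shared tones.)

A#+7#9: A# C## E## G# B##
E7♭5: E G# Bb D
Common to both → G#.

G#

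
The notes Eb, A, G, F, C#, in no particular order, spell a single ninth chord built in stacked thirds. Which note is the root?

F

Arranged so that each adjacent pair is a third by letter name: F – A – C# – Eb – G.
The bottom of that stack, F, is the root (this is F dominant ninth sharp five).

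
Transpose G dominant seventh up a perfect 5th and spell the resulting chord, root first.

D, F-sharp, A, C

A perfect 5th up from G is D, so the new chord is D dominant seventh.
- root: D
- major 3rd: F-sharp
- perfect 5th: A
- minor 7th: C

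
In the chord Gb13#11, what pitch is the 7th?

Fb

Gb13#11 is built on Gb; its 7th is a minor 7th above the root.
A seventh above G uses the letter F, and the minor 7th above Gb is Fb.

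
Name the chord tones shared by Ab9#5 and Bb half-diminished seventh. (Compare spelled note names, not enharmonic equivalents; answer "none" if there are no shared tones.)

Ab  Bb

Ab9#5: Ab C E Gb Bb
Bb half-diminished seventh: Bb Db Fb Ab
Common to both → Ab, Bb.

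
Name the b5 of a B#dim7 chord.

F#

Root of B#dim7 = B#. The 5th is a diminished 5th: B# up a diminished 5th → F#.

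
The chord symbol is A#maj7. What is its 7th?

G##

A#maj7 is built on A#; its 7th is a major 7th above the root.
A seventh above A uses the letter G, and the major 7th above A# is G##.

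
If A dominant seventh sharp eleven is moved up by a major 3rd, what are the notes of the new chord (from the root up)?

C-sharp, E-sharp, G-sharp, B, F-double-sharp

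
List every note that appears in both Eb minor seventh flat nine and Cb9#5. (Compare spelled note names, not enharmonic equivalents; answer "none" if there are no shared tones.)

E♭, D♭

Eb minor seventh flat nine: E♭ G♭ B♭ D♭ F♭
Cb9#5: C♭ E♭ G B𝄫 D♭
Common to both → E♭, D♭.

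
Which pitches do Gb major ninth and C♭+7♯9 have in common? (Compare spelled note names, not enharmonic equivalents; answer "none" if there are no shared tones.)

Gb major ninth: Gb Bb Db F Ab
C♭+7♯9: Cb Eb G Bbb D
Common to both → none.

none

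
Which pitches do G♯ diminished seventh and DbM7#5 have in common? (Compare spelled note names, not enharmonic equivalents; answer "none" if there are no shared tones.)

G♯ diminished seventh: G# B D F
DbM7#5: Db F A C
Common to both → F.

F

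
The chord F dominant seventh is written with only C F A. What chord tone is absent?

E-flat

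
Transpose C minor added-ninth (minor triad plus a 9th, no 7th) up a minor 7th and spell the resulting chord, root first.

C up a minor 7th → B-flat. New chord: B-flat minor added-ninth.
- root: B-flat
- minor 3rd: D-flat
- perfect 5th: F
- major 9th: C

B-flat D-flat F C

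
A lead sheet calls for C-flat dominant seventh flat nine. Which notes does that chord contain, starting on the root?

C-flat E-flat G-flat B-double-flat D-double-flat

C-flat dominant seventh flat nine is a dominant seventh flat nine built on C-flat.
- root: C-flat
- major 3rd: E-flat
- perfect 5th: G-flat
- minor 7th: B-double-flat
- minor 9th: D-double-flat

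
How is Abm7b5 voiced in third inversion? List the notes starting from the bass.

In root position, Abm7b5 is Ab–Cb–Ebb–Gb.
Third inversion puts the seventh (Gb) in the bass.

Gb, Ab, Cb, Ebb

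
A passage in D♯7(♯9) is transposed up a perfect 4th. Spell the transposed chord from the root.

Transposed root: D# → G# (perfect 4th up). So we spell G# dominant seventh sharp nine:
Root: G#
Major 3rd (3rd): B#
Perfect 5th (5th): D#
Minor 7th (7th): F#
Augmented 9th (9th): A##

G# – B# – D# – F# – A##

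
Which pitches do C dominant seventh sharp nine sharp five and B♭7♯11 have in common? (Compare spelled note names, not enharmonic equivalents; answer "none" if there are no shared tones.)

E B♭

C dominant seventh sharp nine sharp five: C E G♯ B♭ D♯
B♭7♯11: B♭ D F A♭ E
Common to both → E, B♭.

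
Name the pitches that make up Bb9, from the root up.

Bb9: dominant ninth on Bb.
root → Bb
3rd (major 3rd) → D
5th (perfect 5th) → F
7th (minor 7th) → Ab
9th (major 9th) → C

Bb, D, F, Ab, C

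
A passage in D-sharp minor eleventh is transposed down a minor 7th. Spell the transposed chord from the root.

E# G# B# D# F## A#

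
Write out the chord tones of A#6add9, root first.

A#, C##, E#, F##, B#

Root A#, quality six-nine:
A# — root
C## — major 3rd
E# — perfect 5th
F## — major 6th
B# — major 9th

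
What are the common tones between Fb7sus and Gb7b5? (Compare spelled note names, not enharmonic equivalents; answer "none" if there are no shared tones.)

Fb

Fb7sus: Fb Bbb Cb Ebb
Gb7b5: Gb Bb Dbb Fb
Common to both → Fb.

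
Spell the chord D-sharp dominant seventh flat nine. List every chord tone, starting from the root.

D-sharp – F-double-sharp – A-sharp – C-sharp – E

Root D-sharp, quality dominant seventh flat nine:
D-sharp — root
F-double-sharp — major 3rd
A-sharp — perfect 5th
C-sharp — minor 7th
E — minor 9th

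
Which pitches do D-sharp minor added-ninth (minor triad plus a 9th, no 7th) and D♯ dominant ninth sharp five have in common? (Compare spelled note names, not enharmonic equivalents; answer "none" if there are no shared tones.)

D-sharp, E-sharp

D-sharp minor added-ninth = D-sharp, F-sharp, A-sharp, E-sharp.
D♯ dominant ninth sharp five = D-sharp, F-double-sharp, A-double-sharp, C-sharp, E-sharp.
Shared: D-sharp, E-sharp.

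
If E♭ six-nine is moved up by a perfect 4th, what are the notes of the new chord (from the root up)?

A-flat C E-flat F B-flat

A perfect 4th up from E-flat is A-flat, so the new chord is A-flat six-nine.
A-flat — root
C — major 3rd
E-flat — perfect 5th
F — major 6th
B-flat — major 9th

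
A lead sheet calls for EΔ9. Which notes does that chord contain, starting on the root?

Root E, quality major ninth:
root → E
3rd (major 3rd) → G#
5th (perfect 5th) → B
7th (major 7th) → D#
9th (major 9th) → F#

E – G# – B – D# – F#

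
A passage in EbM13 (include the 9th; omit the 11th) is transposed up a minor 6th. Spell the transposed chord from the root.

Transposed root: Eb → Cb (minor 6th up). So we spell Cb major thirteenth:
Root: Cb
Major 3rd (3rd): Eb
Perfect 5th (5th): Gb
Major 7th (7th): Bb
Major 9th (9th): Db
Major 13th (13th): Ab

Cb, Eb, Gb, Bb, Db, Ab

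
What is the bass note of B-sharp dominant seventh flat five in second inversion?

B-sharp dominant seventh flat five in root position is B♯–D𝄪–F♯–A♯.
Second inversion places the fifth in the bass, which is F♯.

F♯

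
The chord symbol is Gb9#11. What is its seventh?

Fb

Root of Gb9#11 = Gb. The 7th is a minor 7th: Gb up a minor 7th → Fb.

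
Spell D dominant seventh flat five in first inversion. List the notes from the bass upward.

In root position, D dominant seventh flat five is D–F-sharp–A-flat–C.
First inversion puts the third (F-sharp) in the bass.

F-sharp, A-flat, C, D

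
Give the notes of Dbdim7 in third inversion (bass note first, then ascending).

Dbdim7 = Db–Fb–Abb–Cbb; third inversion → seventh (Cbb) lowest.

Cbb, Db, Fb, Abb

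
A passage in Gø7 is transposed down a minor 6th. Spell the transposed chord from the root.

G down a minor 6th → B. New chord: B half-diminished seventh.
B — root
D — minor 3rd
F — diminished 5th
A — minor 7th

B – D – F – A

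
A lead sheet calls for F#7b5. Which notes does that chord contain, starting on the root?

F# – A# – C – E

Root F#, quality dominant seventh flat five:
F# — root
A# — major 3rd
C — diminished 5th
E — minor 7th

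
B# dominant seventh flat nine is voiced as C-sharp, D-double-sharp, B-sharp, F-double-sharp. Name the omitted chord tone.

B# dominant seventh flat nine = B-sharp, D-double-sharp, F-double-sharp, A-sharp, C-sharp. The voicing lacks the 7th (minor 7th), A-sharp.

A-sharp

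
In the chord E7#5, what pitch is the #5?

B#

E7#5 is built on E; its 5th is an augmented 5th above the root.
A fifth above E uses the letter B, and the augmented 5th above E is B#.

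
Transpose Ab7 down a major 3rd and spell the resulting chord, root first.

Fb – Ab – Cb – Ebb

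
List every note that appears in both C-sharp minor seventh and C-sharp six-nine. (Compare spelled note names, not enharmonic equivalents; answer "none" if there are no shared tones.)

C-sharp  G-sharp

C-sharp minor seventh = C-sharp, E, G-sharp, B.
C-sharp six-nine = C-sharp, E-sharp, G-sharp, A-sharp, D-sharp.
Shared: C-sharp, G-sharp.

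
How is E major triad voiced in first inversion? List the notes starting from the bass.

In root position, E major triad is E–G-sharp–B.
First inversion puts the third (G-sharp) in the bass.

G-sharp, B, E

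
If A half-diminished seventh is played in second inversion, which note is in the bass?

A half-diminished seventh = A–C–E-flat–G. Second inversion → fifth in the bass = E-flat.

E-flat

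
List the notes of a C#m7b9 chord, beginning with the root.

Root C#, quality minor seventh flat nine:
C# — root
E — minor 3rd
G# — perfect 5th
B — minor 7th
D — minor 9th

C#  E  G#  B  D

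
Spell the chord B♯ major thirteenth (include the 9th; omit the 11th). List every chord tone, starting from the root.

B#  D##  F##  A##  C##  G##

B♯ major thirteenth is a major thirteenth built on B#.
B# — root
D## — major 3rd
F## — perfect 5th
A## — major 7th
C## — major 9th
G## — major 13th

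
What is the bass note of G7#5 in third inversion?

F

G7#5 = G–B–D♯–F. Third inversion → seventh in the bass = F.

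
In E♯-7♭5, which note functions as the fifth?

B

E♯-7♭5 is built on E#; its 5th is a diminished 5th above the root.
A fifth above E uses the letter B, and the diminished 5th above E# is B.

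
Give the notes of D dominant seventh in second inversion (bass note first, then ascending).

A, C, D, F-sharp

D dominant seventh = D–F-sharp–A–C; second inversion → fifth (A) lowest.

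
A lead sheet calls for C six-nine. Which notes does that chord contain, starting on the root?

C – E – G – A – D

Root C, quality six-nine:
root → C
3rd (major 3rd) → E
5th (perfect 5th) → G
6th (major 6th) → A
9th (major 9th) → D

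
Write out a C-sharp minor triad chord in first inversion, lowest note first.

E G-sharp C-sharp

C-sharp minor triad = C-sharp–E–G-sharp; first inversion → third (E) lowest.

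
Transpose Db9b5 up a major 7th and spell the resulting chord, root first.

C – E – Gb – Bb – D

A major 7th up from Db is C, so the new chord is C dominant ninth flat five.
C — root
E — major 3rd
Gb — diminished 5th
Bb — minor 7th
D — major 9th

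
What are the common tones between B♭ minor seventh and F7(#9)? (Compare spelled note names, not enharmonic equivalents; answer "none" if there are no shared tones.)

B♭ minor seventh: Bb Db F Ab
F7(#9): F A C Eb G#
Common to both → F.

F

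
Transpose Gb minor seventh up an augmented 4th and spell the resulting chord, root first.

C, E♭, G, B♭

Transposed root: G♭ → C (augmented 4th up). So we spell C minor seventh:
C — root
E♭ — minor 3rd
G — perfect 5th
B♭ — minor 7th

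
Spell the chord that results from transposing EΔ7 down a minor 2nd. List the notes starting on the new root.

A minor 2nd down from E is D#, so the new chord is D# major seventh.
Root: D#
Major 3rd (3rd): F##
Perfect 5th (5th): A#
Major 7th (7th): C##

D# F## A# C##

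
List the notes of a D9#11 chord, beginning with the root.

D  F#  A  C  E  G#

D9#11: dominant ninth sharp eleven on D.
Root: D
Major 3rd (3rd): F#
Perfect 5th (5th): A
Minor 7th (7th): C
Major 9th (9th): E
Augmented 11th (11th): G#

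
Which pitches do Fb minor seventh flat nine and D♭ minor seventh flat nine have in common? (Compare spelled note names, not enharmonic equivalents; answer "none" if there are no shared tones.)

Fb minor seventh flat nine: F-flat A-double-flat C-flat E-double-flat G-double-flat
D♭ minor seventh flat nine: D-flat F-flat A-flat C-flat E-double-flat
Common to both → F-flat, C-flat, E-double-flat.

F-flat  C-flat  E-double-flat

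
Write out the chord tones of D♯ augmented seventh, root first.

D♯ augmented seventh: augmented seventh on D#.
root → D#
3rd (major 3rd) → F##
5th (augmented 5th) → A##
7th (minor 7th) → C#

D#  F##  A##  C#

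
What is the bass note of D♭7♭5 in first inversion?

F

D♭7♭5 in root position is Db–F–Abb–Cb.
First inversion places the third in the bass, which is F.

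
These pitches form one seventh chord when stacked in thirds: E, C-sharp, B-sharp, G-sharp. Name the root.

C-sharp

Arranged so that each adjacent pair is a third by letter name: C-sharp – E – G-sharp – B-sharp.
The bottom of that stack, C-sharp, is the root (this is C-sharp minor-major seventh).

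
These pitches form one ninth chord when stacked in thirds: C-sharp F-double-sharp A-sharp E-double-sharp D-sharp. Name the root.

Arranged so that each adjacent pair is a third by letter name: D-sharp – F-double-sharp – A-sharp – C-sharp – E-double-sharp.
The bottom of that stack, D-sharp, is the root (this is D-sharp dominant seventh sharp nine).

D-sharp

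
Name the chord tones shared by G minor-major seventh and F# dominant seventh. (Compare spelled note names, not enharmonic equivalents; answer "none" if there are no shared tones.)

F-sharp

G minor-major seventh = G, B-flat, D, F-sharp.
F# dominant seventh = F-sharp, A-sharp, C-sharp, E.
Shared: F-sharp.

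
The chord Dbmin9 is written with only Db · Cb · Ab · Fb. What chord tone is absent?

Dbmin9 = Db, Fb, Ab, Cb, Eb. The voicing lacks the 9th (major 9th), Eb.

Eb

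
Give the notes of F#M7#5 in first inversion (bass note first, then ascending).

In root position, F#M7#5 is F#–A#–C##–E#.
First inversion puts the third (A#) in the bass.

A# C## E# F#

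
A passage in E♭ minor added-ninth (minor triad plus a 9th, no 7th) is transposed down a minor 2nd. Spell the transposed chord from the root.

A minor 2nd down from Eb is D, so the new chord is D minor added-ninth.
Root: D
Minor 3rd (3rd): F
Perfect 5th (5th): A
Major 9th (9th): E

D, F, A, E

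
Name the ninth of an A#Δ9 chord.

A#Δ9 is built on A♯; its 9th is a major 9th above the root.
A second above A uses the letter B, and the major 9th above A♯ is B♯.

B♯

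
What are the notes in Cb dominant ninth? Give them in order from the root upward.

Cb dominant ninth is a dominant ninth built on Cb.
root → Cb
3rd (major 3rd) → Eb
5th (perfect 5th) → Gb
7th (minor 7th) → Bbb
9th (major 9th) → Db

Cb, Eb, Gb, Bbb, Db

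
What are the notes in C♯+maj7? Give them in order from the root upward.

C#, E#, G##, B#

C♯+maj7: augmented major seventh on C#.
Root: C#
Major 3rd (3rd): E#
Augmented 5th (5th): G##
Major 7th (7th): B#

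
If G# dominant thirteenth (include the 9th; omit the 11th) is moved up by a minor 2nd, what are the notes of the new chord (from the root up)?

A – C-sharp – E – G – B – F-sharp

Transposed root: G-sharp → A (minor 2nd up). So we spell A dominant thirteenth:
- root: A
- major 3rd: C-sharp
- perfect 5th: E
- minor 7th: G
- major 9th: B
- major 13th: F-sharp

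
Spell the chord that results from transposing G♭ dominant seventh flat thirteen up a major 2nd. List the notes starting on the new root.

Transposed root: G-flat → A-flat (major 2nd up). So we spell A-flat dominant seventh flat thirteen:
A-flat — root
C — major 3rd
E-flat — perfect 5th
G-flat — minor 7th
F-flat — minor 13th

A-flat  C  E-flat  G-flat  F-flat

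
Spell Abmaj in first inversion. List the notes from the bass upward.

In root position, Abmaj is Ab–C–Eb.
First inversion puts the third (C) in the bass.

C  Eb  Ab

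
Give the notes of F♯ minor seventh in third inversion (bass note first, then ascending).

E F-sharp A C-sharp

In root position, F♯ minor seventh is F-sharp–A–C-sharp–E.
Third inversion puts the seventh (E) in the bass.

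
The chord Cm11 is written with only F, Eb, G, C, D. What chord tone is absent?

The full Cm11 chord is C, Eb, G, Bb, D, F.
Comparing with the voicing, the minor 7th (7th) — Bb — is absent.

Bb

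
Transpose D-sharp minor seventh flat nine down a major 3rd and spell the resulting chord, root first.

Transposed root: D# → B (major 3rd down). So we spell B minor seventh flat nine:
- root: B
- minor 3rd: D
- perfect 5th: F#
- minor 7th: A
- minor 9th: C

B, D, F#, A, C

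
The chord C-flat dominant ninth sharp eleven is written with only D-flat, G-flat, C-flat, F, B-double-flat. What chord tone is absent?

E-flat

The full C-flat dominant ninth sharp eleven chord is C-flat, E-flat, G-flat, B-double-flat, D-flat, F.
Comparing with the voicing, the major 3rd (3rd) — E-flat — is absent.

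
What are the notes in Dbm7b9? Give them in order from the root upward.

Dbm7b9 is a minor seventh flat nine built on D♭.
D♭ — root
F♭ — minor 3rd
A♭ — perfect 5th
C♭ — minor 7th
E𝄫 — minor 9th

D♭ – F♭ – A♭ – C♭ – E𝄫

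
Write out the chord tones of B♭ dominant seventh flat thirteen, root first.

Root Bb, quality dominant seventh flat thirteen:
Root: Bb
Major 3rd (3rd): D
Perfect 5th (5th): F
Minor 7th (7th): Ab
Minor 13th (13th): Gb

Bb D F Ab Gb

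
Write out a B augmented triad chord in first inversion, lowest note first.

D-sharp  F-double-sharp  B

B augmented triad = B–D-sharp–F-double-sharp; first inversion → third (D-sharp) lowest.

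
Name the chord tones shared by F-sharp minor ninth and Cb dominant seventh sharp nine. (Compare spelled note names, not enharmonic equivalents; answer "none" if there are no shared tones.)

F-sharp minor ninth: F-sharp A C-sharp E G-sharp
Cb dominant seventh sharp nine: C-flat E-flat G-flat B-double-flat D
Common to both → none.

none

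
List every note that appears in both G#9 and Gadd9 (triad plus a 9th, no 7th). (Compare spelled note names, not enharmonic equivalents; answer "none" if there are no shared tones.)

G#9 = G#, B#, D#, F#, A#.
Gadd9 = G, B, D, A.
Shared: none.

none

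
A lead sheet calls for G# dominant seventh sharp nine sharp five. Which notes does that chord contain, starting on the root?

G#, B#, D##, F#, A##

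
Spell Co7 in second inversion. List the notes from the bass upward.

G♭ – B𝄫 – C – E♭

Co7 = C–E♭–G♭–B𝄫; second inversion → fifth (G♭) lowest.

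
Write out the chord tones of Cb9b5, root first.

Cb – Eb – Gbb – Bbb – Db

Cb9b5 is a dominant ninth flat five built on Cb.
- root: Cb
- major 3rd: Eb
- diminished 5th: Gbb
- minor 7th: Bbb
- major 9th: Db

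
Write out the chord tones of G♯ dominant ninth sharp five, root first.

G♯ dominant ninth sharp five is a dominant ninth sharp five built on G#.
Root: G#
Major 3rd (3rd): B#
Augmented 5th (5th): D##
Minor 7th (7th): F#
Major 9th (9th): A#

G#  B#  D##  F#  A#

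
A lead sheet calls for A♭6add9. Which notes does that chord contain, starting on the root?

Ab C Eb F Bb

A♭6add9 is a six-nine built on Ab.
root → Ab
3rd (major 3rd) → C
5th (perfect 5th) → Eb
6th (major 6th) → F
9th (major 9th) → Bb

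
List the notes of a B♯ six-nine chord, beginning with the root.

Root B-sharp, quality six-nine:
Root: B-sharp
Major 3rd (3rd): D-double-sharp
Perfect 5th (5th): F-double-sharp
Major 6th (6th): G-double-sharp
Major 9th (9th): C-double-sharp

B-sharp, D-double-sharp, F-double-sharp, G-double-sharp, C-double-sharp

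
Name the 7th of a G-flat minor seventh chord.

Fb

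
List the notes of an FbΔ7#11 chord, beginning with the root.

FbΔ7#11 is a major seventh sharp eleven built on F♭.
F♭ — root
A♭ — major 3rd
C♭ — perfect 5th
E♭ — major 7th
B♭ — augmented 11th

F♭ – A♭ – C♭ – E♭ – B♭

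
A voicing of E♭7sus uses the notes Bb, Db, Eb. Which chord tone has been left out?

Ab

E♭7sus = Eb, Ab, Bb, Db. The voicing lacks the 4th (perfect 4th), Ab.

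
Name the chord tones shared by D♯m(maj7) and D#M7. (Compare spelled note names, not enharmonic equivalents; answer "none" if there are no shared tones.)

D#, A#, C##

D♯m(maj7): D# F# A# C##
D#M7: D# F## A# C##
Common to both → D#, A#, C##.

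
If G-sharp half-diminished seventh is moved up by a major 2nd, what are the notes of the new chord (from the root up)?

Transposed root: G# → A# (major 2nd up). So we spell A# half-diminished seventh:
root → A#
3rd (minor 3rd) → C#
5th (diminished 5th) → E
7th (minor 7th) → G#

A#, C#, E, G#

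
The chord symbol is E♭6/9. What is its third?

G

E♭6/9 is built on Eb; its 3rd is a major 3rd above the root.
A third above E uses the letter G, and the major 3rd above Eb is G.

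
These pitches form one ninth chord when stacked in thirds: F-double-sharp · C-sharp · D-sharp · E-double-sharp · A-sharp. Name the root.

Arranged so that each adjacent pair is a third by letter name: D-sharp – F-double-sharp – A-sharp – C-sharp – E-double-sharp.
The bottom of that stack, D-sharp, is the root (this is D-sharp dominant seventh sharp nine).

D-sharp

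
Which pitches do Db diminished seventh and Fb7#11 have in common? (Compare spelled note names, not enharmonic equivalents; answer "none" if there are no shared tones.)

Fb

Db diminished seventh = Db, Fb, Abb, Cbb.
Fb7#11 = Fb, Ab, Cb, Ebb, Bb.
Shared: Fb.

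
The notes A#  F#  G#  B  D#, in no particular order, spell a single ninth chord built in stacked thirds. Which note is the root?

Arranged so that each adjacent pair is a third by letter name: G# – B – D# – F# – A#.
The bottom of that stack, G#, is the root (this is G# minor ninth).

G#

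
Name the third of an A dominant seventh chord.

C-sharp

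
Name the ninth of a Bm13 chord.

Bm13 is built on B; its 9th is a major 9th above the root.
A second above B uses the letter C, and the major 9th above B is C#.

C#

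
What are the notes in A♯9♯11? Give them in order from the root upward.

A♯9♯11: dominant ninth sharp eleven on A#.
A# — root
C## — major 3rd
E# — perfect 5th
G# — minor 7th
B# — major 9th
D## — augmented 11th

A# C## E# G# B# D##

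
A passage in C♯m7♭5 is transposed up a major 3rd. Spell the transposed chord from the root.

E♯, G♯, B, D♯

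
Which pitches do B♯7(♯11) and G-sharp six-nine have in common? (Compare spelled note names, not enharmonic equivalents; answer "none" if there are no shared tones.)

B#, A#

B♯7(♯11) = B#, D##, F##, A#, E##.
G-sharp six-nine = G#, B#, D#, E#, A#.
Shared: B#, A#.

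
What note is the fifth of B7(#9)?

B7(#9) is built on B; its 5th is a perfect 5th above the root.
A fifth above B uses the letter F, and the perfect 5th above B is F#.

F#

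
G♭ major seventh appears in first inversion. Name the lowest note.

G♭ major seventh in root position is Gb–Bb–Db–F.
First inversion places the third in the bass, which is Bb.

Bb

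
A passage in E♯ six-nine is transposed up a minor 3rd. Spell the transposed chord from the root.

G#, B#, D#, E#, A#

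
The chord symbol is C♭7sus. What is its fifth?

Root of C♭7sus = C♭. The 5th is a perfect 5th: C♭ up a perfect 5th → G♭.

G♭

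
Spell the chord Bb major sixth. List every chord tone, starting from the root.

Bb major sixth is a major sixth built on B-flat.
root → B-flat
3rd (major 3rd) → D
5th (perfect 5th) → F
6th (major 6th) → G

B-flat D F G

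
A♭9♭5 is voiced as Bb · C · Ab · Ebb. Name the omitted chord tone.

The full A♭9♭5 chord is Ab, C, Ebb, Gb, Bb.
Comparing with the voicing, the minor 7th (7th) — Gb — is absent.

Gb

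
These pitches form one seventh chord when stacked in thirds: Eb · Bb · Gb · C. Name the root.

C

Stacking in thirds gives C – Eb – Gb – Bb, so C is the root — C half-diminished seventh.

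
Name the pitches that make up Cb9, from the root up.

Cb9 is a dominant ninth built on Cb.
Cb — root
Eb — major 3rd
Gb — perfect 5th
Bbb — minor 7th
Db — major 9th

Cb Eb Gb Bbb Db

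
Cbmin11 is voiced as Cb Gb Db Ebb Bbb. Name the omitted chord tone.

Fb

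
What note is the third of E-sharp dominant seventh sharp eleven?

E-sharp dominant seventh sharp eleven is built on E-sharp; its 3rd is a major 3rd above the root.
A third above E uses the letter G, and the major 3rd above E-sharp is G-double-sharp.

G-double-sharp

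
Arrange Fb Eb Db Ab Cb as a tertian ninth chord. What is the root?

Db

Arranged so that each adjacent pair is a third by letter name: Db – Fb – Ab – Cb – Eb.
The bottom of that stack, Db, is the root (this is Db minor ninth).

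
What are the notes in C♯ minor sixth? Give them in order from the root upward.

C-sharp – E – G-sharp – A-sharp

Root C-sharp, quality minor sixth:
- root: C-sharp
- minor 3rd: E
- perfect 5th: G-sharp
- major 6th: A-sharp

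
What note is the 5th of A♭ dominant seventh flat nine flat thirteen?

E-flat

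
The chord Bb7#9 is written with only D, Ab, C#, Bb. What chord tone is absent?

Bb7#9 = Bb, D, F, Ab, C#. The voicing lacks the 5th (perfect 5th), F.

F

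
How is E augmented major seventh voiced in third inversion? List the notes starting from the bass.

E augmented major seventh = E–G-sharp–B-sharp–D-sharp; third inversion → seventh (D-sharp) lowest.

D-sharp  E  G-sharp  B-sharp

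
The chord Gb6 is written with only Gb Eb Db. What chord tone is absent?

The full Gb6 chord is Gb, Bb, Db, Eb.
Comparing with the voicing, the major 3rd (3rd) — Bb — is absent.

Bb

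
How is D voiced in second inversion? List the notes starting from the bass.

A, D, F#

In root position, D is D–F#–A.
Second inversion puts the fifth (A) in the bass.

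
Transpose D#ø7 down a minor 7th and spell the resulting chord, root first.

E♯ – G♯ – B – D♯

Transposed root: D♯ → E♯ (minor 7th down). So we spell E♯ half-diminished seventh:
E♯ — root
G♯ — minor 3rd
B — diminished 5th
D♯ — minor 7th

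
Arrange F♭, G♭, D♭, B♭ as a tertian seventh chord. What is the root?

G♭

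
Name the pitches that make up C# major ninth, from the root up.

C# major ninth is a major ninth built on C♯.
Root: C♯
Major 3rd (3rd): E♯
Perfect 5th (5th): G♯
Major 7th (7th): B♯
Major 9th (9th): D♯

C♯ – E♯ – G♯ – B♯ – D♯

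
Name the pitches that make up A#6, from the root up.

A#6: major sixth on A#.
Root: A#
Major 3rd (3rd): C##
Perfect 5th (5th): E#
Major 6th (6th): F##

A#  C##  E#  F##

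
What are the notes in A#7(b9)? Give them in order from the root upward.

A#7(b9): dominant seventh flat nine on A#.
A# — root
C## — major 3rd
E# — perfect 5th
G# — minor 7th
B — minor 9th

A#  C##  E#  G#  B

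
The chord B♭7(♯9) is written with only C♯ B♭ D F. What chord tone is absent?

The full B♭7(♯9) chord is B♭, D, F, A♭, C♯.
Comparing with the voicing, the minor 7th (7th) — A♭ — is absent.

A♭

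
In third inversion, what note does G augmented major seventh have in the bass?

F#

G augmented major seventh = G–B–D#–F#. Third inversion → seventh in the bass = F#.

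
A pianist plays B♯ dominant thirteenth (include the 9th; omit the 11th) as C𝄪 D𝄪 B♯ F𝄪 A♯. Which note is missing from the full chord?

B♯ dominant thirteenth = B♯, D𝄪, F𝄪, A♯, C𝄪, G𝄪. The voicing lacks the 13th (major 13th), G𝄪.

G𝄪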